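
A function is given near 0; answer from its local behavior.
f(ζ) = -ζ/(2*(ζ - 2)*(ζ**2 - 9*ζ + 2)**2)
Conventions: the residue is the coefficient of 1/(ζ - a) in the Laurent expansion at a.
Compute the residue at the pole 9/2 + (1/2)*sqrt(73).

The residue is 1/288 - (197/1534752)*sqrt(73).

The factor ζ**2 - 9*ζ + 2 splits as (ζ - a)(ζ - a') with a = 9/2 + (1/2)*sqrt(73), a' = 9/2 - (1/2)*sqrt(73). At the order-2 pole a set g(ζ) = (ζ - a)^2*f(ζ) = [-ζ/(2*(ζ - 2))] / (ζ - a')^2.
Order-2 pole: residue = g'(a); g'(9/2 + (1/2)*sqrt(73)) = 1/288 - (197/1534752)*sqrt(73), so the residue is 1/288 - (197/1534752)*sqrt(73).


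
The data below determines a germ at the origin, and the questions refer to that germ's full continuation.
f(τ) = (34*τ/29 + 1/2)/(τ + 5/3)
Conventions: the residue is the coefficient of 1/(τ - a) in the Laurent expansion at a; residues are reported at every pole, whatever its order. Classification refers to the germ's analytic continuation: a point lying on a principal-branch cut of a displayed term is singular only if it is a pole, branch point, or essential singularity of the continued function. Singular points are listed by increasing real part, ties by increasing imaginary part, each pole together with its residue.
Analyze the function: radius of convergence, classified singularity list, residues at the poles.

Denominator factor (τ + 5/3): pole of order 1 at -5/3, modulus 5/3.
The radius of convergence is the smallest modulus among the singular points: 5/3.
At the order-1 pole -5/3 set g(τ) = (τ - (-5/3))*f(τ) = 34*τ/29 + 1/2.
Simple pole: residue = g(a) at a = -5/3, which is -253/174.

Radius of convergence at 0: 5/3.
At -5/3: a pole of order 1; residue -253/174.


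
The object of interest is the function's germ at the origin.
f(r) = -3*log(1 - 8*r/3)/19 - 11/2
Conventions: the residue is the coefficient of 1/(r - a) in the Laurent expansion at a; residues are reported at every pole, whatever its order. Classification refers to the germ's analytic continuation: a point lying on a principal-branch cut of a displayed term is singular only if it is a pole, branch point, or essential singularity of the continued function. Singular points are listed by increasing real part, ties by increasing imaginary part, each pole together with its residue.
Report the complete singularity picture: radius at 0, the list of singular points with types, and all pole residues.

Radius of convergence at 0: 3/8.
At 3/8: a logarithmic branch point.

Branch term (-3/19)*log(1 - r/(3/8)): its argument vanishes at r = 3/8, a logarithmic branch point, modulus 3/8.
The radius of convergence is the smallest modulus among the singular points: 3/8.


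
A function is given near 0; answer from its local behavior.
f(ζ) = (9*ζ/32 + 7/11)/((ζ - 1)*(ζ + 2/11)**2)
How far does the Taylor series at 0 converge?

The radius of convergence is 2/11.

Denominator factor (ζ - 1): pole of order 1 at 1, modulus 1.
Denominator factor (ζ + 2/11)^2: pole of order 2 at -2/11, modulus 2/11.
The radius of convergence is the smallest modulus among the singular points: 2/11.


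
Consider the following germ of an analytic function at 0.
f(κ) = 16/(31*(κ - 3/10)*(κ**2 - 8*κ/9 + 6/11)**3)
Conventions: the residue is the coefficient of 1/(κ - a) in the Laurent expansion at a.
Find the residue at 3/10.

At the order-1 pole 3/10 set g(κ) = (κ - (3/10))*f(κ) = 16/(31*(κ**2 - 8*κ/9 + 6/11)**3).
Simple pole: residue = g(a) at a = 3/10, which is 574992000000/55877044703.

The residue is 574992000000/55877044703.


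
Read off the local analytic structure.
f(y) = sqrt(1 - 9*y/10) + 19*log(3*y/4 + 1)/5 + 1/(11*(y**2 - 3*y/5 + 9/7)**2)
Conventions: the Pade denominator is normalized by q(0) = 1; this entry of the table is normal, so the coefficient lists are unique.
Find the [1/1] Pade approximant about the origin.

The Pade approximant has numerator coefficients [940/891, 434393743/145954710]; denominator coefficients [1, 978011/1965720].

Taylor coefficients needed (expand at 0): a_0 = 940/891, a_1 = 32762/13365, a_2 = -978011/801900.
Write the denominator as Q(y) = 1 + q1*y. Requiring Q*f - P = O(y^3) with deg P <= 1 kills the coefficients of y^2..y^2 in Q*f:
  y^2: a_2 + q1*a_1 = 0, i.e. -978011/801900 + (32762/13365)*q1 = 0.
Solving this linear system: q1 = 978011/1965720.
The numerator is Q*f truncated at degree 1: P0 = a_0 = 940/891; P1 = a_1 + q1*a_0 = 434393743/145954710.


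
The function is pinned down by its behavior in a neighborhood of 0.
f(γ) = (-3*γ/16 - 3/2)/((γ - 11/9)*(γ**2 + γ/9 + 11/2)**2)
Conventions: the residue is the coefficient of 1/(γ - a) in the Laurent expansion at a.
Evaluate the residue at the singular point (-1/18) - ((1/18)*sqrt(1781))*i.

The residue is (20169/1185800) + ((6140853/22256280200)*sqrt(1781))*i.


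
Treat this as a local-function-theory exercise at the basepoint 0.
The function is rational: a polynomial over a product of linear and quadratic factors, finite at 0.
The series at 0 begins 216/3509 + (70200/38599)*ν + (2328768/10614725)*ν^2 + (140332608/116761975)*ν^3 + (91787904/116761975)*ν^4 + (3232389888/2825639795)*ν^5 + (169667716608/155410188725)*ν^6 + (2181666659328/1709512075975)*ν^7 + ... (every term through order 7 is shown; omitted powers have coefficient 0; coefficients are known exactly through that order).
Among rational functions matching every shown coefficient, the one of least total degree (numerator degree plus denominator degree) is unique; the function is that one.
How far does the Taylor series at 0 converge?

The radius of convergence is 11/12.

No rational of total degree below 4 reproduces all 8 coefficients; solving the [2/2] Pade equations on them gives f(ν) = (34*ν**2/25 - 3*ν - 3/29)/((ν - 11/12)*(ν + 11/6)), whose expansion matches every shown term.
Denominator factor (ν + 11/6): pole of order 1 at -11/6, modulus 11/6.
Denominator factor (ν - 11/12): pole of order 1 at 11/12, modulus 11/12.
The radius of convergence is the smallest modulus among the singular points: 11/12.


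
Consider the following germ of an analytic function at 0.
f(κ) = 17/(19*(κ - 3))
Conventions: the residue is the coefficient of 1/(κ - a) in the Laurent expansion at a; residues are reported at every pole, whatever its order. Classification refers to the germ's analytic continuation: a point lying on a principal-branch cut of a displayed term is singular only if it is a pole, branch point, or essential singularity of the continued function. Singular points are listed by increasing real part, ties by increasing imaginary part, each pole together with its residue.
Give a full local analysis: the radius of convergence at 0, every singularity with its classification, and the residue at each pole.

Denominator factor (κ - 3): pole of order 1 at 3, modulus 3.
The radius of convergence is the smallest modulus among the singular points: 3.
At the order-1 pole 3 set g(κ) = (κ - (3))*f(κ) = 17/19.
Simple pole: residue = g(a) at a = 3, which is 17/19.

Radius of convergence at 0: 3.
At 3: a pole of order 1; residue 17/19.


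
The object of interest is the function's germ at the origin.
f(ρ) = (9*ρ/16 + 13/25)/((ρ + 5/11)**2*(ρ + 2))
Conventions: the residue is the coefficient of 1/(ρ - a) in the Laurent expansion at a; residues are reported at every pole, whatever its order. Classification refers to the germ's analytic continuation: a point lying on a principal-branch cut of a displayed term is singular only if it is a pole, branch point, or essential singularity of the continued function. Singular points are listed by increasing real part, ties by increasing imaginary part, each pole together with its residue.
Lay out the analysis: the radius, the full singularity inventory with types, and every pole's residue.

Radius of convergence at 0: 5/11.
At -2: a pole of order 1; residue -14641/57800.
At -5/11: a pole of order 2; residue 14641/57800.

Denominator factor (ρ + 5/11)^2: pole of order 2 at -5/11, modulus 5/11.
Denominator factor (ρ + 2): pole of order 1 at -2, modulus 2.
The radius of convergence is the smallest modulus among the singular points: 5/11.
At the order-1 pole -2 set g(ρ) = (ρ - (-2))*f(ρ) = (9*ρ/16 + 13/25)/(ρ + 5/11)**2.
Simple pole: residue = g(a) at a = -2, which is -14641/57800.
At the order-2 pole -5/11 set g(ρ) = (ρ - (-5/11))^2*f(ρ) = (9*ρ/16 + 13/25)/(ρ + 2).
Order-2 pole: residue = g'(a); g'(-5/11) = 14641/57800, so the residue is 14641/57800.
List the singular points by increasing real part (a conjugate pair: the negative imaginary part first).


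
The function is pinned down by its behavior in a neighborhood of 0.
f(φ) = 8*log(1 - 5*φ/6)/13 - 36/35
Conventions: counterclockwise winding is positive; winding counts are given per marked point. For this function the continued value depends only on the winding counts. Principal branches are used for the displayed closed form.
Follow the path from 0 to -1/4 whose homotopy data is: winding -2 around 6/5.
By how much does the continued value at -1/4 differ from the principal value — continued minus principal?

Continued minus principal equals -(32/13)*pi*i.

The rational part is single-valued and drops out of the difference; each branch term changes only by its own monodromy.
(8/13)*log(1 - φ/(6/5)): each positive loop around 6/5 adds 2*pi*i to the log, so winding -2 contributes (8/13)*(-2)*2*pi*i = -(32/13)*pi*i.
Summing the contributions at φ = -1/4 gives -(32/13)*pi*i.


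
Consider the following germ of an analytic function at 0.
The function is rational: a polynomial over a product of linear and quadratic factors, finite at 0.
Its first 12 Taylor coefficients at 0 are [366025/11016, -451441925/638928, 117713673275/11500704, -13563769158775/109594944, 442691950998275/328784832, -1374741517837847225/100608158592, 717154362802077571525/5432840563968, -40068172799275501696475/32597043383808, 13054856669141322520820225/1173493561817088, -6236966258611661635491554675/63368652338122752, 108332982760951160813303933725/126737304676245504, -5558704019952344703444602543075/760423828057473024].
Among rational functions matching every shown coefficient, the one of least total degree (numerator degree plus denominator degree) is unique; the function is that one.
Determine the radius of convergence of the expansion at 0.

No rational of total degree below 10 reproduces all 12 coefficients; solving the [2/8] Pade equations on them gives f(ω) = (-23*ω**2/9 - 16*ω/29 - 33/34)/((ω + 6/5)**2*(ω**2 - 11*ω/6 - 3/11)**3), whose expansion matches every shown term.
Denominator factor (ω**2 - 11*ω/6 - 3/11)^3: discriminant 1763/396, real irrational roots 11/12 + (1/132)*sqrt(19393) and 11/12 - (1/132)*sqrt(19393); poles of order 3, moduli 11/12 + (1/132)*sqrt(19393) and -11/12 + (1/132)*sqrt(19393).
Denominator factor (ω + 6/5)^2: pole of order 2 at -6/5, modulus 6/5.
The radius of convergence is the smallest modulus among the singular points: -11/12 + (1/132)*sqrt(19393).

The radius of convergence is -11/12 + (1/132)*sqrt(19393).


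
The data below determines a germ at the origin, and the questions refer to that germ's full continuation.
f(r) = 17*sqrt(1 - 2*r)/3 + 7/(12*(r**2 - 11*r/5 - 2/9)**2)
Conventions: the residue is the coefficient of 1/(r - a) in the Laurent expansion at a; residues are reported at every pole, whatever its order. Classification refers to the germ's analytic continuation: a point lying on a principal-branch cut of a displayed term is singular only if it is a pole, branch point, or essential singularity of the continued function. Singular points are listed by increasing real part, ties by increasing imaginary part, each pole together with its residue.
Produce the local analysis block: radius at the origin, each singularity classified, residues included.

Denominator factor (r**2 - 11*r/5 - 2/9)^2: discriminant 1289/225, real irrational roots 11/10 + (1/30)*sqrt(1289) and 11/10 - (1/30)*sqrt(1289); poles of order 2, moduli 11/10 + (1/30)*sqrt(1289) and -11/10 + (1/30)*sqrt(1289).
Branch term (17/3)*sqrt(1 - r/(1/2)): its argument vanishes at r = 1/2, a square-root branch point, modulus 1/2.
The radius of convergence is the smallest modulus among the singular points: -11/10 + (1/30)*sqrt(1289).
The branch term is analytic at 11/10 - (1/30)*sqrt(1289) and contributes nothing to the residue; only the rational part matters.
The factor r**2 - 11*r/5 - 2/9 splits as (r - a)(r - a') with a = 11/10 - (1/30)*sqrt(1289), a' = 11/10 + (1/30)*sqrt(1289). At the order-2 pole a set g(r) = (r - a)^2*(rational part) = [7/12] / (r - a')^2.
Order-2 pole: residue = g'(a); g'(11/10 - (1/30)*sqrt(1289)) = (7875/3323042)*sqrt(1289), so the residue is (7875/3323042)*sqrt(1289).
The branch term is analytic at 11/10 + (1/30)*sqrt(1289) and contributes nothing to the residue; only the rational part matters.
The factor r**2 - 11*r/5 - 2/9 splits as (r - a)(r - a') with a = 11/10 + (1/30)*sqrt(1289), a' = 11/10 - (1/30)*sqrt(1289). At the order-2 pole a set g(r) = (r - a)^2*(rational part) = [7/12] / (r - a')^2.
Order-2 pole: residue = g'(a); g'(11/10 + (1/30)*sqrt(1289)) = -(7875/3323042)*sqrt(1289), so the residue is -(7875/3323042)*sqrt(1289).
List the singular points by increasing real part (a conjugate pair: the negative imaginary part first).

Radius of convergence at 0: -11/10 + (1/30)*sqrt(1289).
At 11/10 - (1/30)*sqrt(1289): a pole of order 2; residue (7875/3323042)*sqrt(1289).
At 1/2: an algebraic (square-root) branch point.
At 11/10 + (1/30)*sqrt(1289): a pole of order 2; residue -(7875/3323042)*sqrt(1289).


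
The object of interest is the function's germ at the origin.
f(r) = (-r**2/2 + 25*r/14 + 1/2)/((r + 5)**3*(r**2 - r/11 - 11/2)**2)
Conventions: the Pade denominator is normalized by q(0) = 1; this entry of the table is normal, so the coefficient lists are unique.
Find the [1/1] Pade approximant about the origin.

The Pade approximant has numerator coefficients [2/15125, 33690282/66424386875]; denominator coefficients [1, 562959/627385].

Taylor coefficients needed (expand at 0): a_0 = 2/15125, a_1 = 24888/64054375, a_2 = -13511016/38752896875.
Write the denominator as Q(r) = 1 + q1*r. Requiring Q*f - P = O(r^3) with deg P <= 1 kills the coefficients of r^2..r^2 in Q*f:
  r^2: a_2 + q1*a_1 = 0, i.e. -13511016/38752896875 + (24888/64054375)*q1 = 0.
Solving this linear system: q1 = 562959/627385.
The numerator is Q*f truncated at degree 1: P0 = a_0 = 2/15125; P1 = a_1 + q1*a_0 = 33690282/66424386875.


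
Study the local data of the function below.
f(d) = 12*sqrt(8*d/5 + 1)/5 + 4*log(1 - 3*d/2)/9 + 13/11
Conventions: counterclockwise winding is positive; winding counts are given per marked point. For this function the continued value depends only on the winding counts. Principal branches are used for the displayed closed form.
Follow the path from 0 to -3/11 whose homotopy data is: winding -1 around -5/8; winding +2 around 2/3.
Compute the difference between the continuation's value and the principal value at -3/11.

Continued minus principal equals (-(24/275)*sqrt(1705)) + ((16/9)*pi)*i.

The rational part is single-valued and drops out of the difference; each branch term changes only by its own monodromy.
(12/5)*sqrt(1 - d/(-5/8)): winding -1 is odd, the square root flips sign, contributing -2*(12/5)*sqrt(1 - (-3/11)/(-5/8)) = -2*(12/5)*sqrt(31/55) = -(24/275)*sqrt(1705).
(4/9)*log(1 - d/(2/3)): each positive loop around 2/3 adds 2*pi*i to the log, so winding +2 contributes (4/9)*(2)*2*pi*i = (16/9)*pi*i.
Summing the contributions at d = -3/11 gives (-(24/275)*sqrt(1705)) + ((16/9)*pi)*i.


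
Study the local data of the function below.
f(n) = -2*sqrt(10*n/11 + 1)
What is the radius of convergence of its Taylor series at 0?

The radius of convergence is 11/10.

Branch term (-2)*sqrt(1 - n/(-11/10)): its argument vanishes at n = -11/10, a square-root branch point, modulus 11/10.
The radius of convergence is the smallest modulus among the singular points: 11/10.


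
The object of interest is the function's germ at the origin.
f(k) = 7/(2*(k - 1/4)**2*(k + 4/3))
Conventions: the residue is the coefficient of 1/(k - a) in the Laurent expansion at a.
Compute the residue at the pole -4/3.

The residue is 504/361.

At the order-1 pole -4/3 set g(k) = (k - (-4/3))*f(k) = 7/(2*(k - 1/4)**2).
Simple pole: residue = g(a) at a = -4/3, which is 504/361.


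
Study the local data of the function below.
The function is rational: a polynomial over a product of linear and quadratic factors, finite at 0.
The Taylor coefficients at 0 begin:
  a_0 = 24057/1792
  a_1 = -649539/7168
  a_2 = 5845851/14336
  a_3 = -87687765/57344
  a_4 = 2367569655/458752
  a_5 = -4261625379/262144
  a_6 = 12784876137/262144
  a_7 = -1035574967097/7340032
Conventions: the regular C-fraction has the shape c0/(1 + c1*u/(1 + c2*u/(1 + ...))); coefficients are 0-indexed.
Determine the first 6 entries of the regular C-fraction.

The regular C-fraction coefficients are [24057/1792, 27/4, -9/4, 3/2, -3/8, 9/8].

Taylor coefficients (read off): a_0 = 24057/1792, a_1 = -649539/7168, a_2 = 5845851/14336, a_3 = -87687765/57344, a_4 = 2367569655/458752, a_5 = -4261625379/262144.
c0 = a_0 = 24057/1792. Peel one level at a time: if S = 1 + c*u/S' with S'(0) = 1, then c is the u-coefficient of S and S' = c*u/(S - 1).
S_1 = c0/f = 1 + (27/4)*u + (243/16)*u^2 + ...; c1 = 27/4.
S_2 = c1*u/(S_1 - 1) = 1 + (-9/4)*u + (27/8)*u^2 + ...; c2 = -9/4.
S_3 = c2*u/(S_2 - 1) = 1 + (3/2)*u + (9/16)*u^2 + ...; c3 = 3/2.
S_4 = c3*u/(S_3 - 1) = 1 + (-3/8)*u + (27/64)*u^2 + ...; c4 = -3/8.
S_5 = c4*u/(S_4 - 1) = 1 + (9/8)*u + ...; c5 = 9/8.


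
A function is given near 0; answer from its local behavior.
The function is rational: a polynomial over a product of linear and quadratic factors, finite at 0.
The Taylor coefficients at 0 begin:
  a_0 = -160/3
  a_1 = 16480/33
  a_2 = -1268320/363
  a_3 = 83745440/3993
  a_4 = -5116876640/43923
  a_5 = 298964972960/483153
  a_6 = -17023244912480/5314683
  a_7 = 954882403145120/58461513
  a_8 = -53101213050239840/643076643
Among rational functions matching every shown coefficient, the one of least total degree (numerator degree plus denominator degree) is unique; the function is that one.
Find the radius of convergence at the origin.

The radius of convergence is 1/5.

No rational of total degree below 7 reproduces all 9 coefficients; solving the [0/7] Pade equations on them gives f(h) = 4/(3*(h + 1/5)*(h**2 - 8*h/11 - 1/2)**3), whose expansion matches every shown term.
Denominator factor (h**2 - 8*h/11 - 1/2)^3: discriminant 306/121, real irrational roots 4/11 + (3/22)*sqrt(34) and 4/11 - (3/22)*sqrt(34); poles of order 3, moduli 4/11 + (3/22)*sqrt(34) and -4/11 + (3/22)*sqrt(34).
Denominator factor (h + 1/5): pole of order 1 at -1/5, modulus 1/5.
The radius of convergence is the smallest modulus among the singular points: 1/5.


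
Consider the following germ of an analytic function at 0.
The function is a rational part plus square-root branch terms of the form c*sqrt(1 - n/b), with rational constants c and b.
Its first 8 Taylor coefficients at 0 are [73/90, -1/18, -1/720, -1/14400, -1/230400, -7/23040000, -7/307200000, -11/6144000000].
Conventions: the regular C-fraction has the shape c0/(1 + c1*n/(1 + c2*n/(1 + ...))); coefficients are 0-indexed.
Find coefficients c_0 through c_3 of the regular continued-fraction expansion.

Taylor coefficients (read off): a_0 = 73/90, a_1 = -1/18, a_2 = -1/720, a_3 = -1/14400.
c0 = a_0 = 73/90. Peel one level at a time: if S = 1 + c*n/S' with S'(0) = 1, then c is the n-coefficient of S and S' = c*n/(S - 1).
S_1 = c0/f = 1 + (5/73)*n + (273/42632)*n^2 + ...; c1 = 5/73.
S_2 = c1*n/(S_1 - 1) = 1 + (-273/2920)*n + (-1/1600)*n^2 + ...; c2 = -273/2920.
S_3 = c2*n/(S_2 - 1) = 1 + (-73/10920)*n + ...; c3 = -73/10920.

The regular C-fraction coefficients are [73/90, 5/73, -273/2920, -73/10920].


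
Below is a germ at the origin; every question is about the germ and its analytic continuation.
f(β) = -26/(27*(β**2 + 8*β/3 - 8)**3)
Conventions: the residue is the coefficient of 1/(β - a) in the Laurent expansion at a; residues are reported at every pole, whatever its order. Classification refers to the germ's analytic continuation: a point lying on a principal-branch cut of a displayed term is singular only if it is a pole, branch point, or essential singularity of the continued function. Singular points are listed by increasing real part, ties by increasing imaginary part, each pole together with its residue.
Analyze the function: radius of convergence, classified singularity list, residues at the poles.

Denominator factor (β**2 + 8*β/3 - 8)^3: discriminant 352/9, real irrational roots -4/3 + (2/3)*sqrt(22) and -4/3 - (2/3)*sqrt(22); poles of order 3, moduli -4/3 + (2/3)*sqrt(22) and 4/3 + (2/3)*sqrt(22).
The radius of convergence is the smallest modulus among the singular points: -4/3 + (2/3)*sqrt(22).
The factor β**2 + 8*β/3 - 8 splits as (β - a)(β - a') with a = -4/3 - (2/3)*sqrt(22), a' = -4/3 + (2/3)*sqrt(22). At the order-3 pole a set g(β) = (β - a)^3*f(β) = [-26/27] / (β - a')^3.
Order-3 pole: residue = g''(a)/2; g''(-4/3 - (2/3)*sqrt(22)) = (351/1362944)*sqrt(22), so the residue is (351/2725888)*sqrt(22).
The factor β**2 + 8*β/3 - 8 splits as (β - a)(β - a') with a = -4/3 + (2/3)*sqrt(22), a' = -4/3 - (2/3)*sqrt(22). At the order-3 pole a set g(β) = (β - a)^3*f(β) = [-26/27] / (β - a')^3.
Order-3 pole: residue = g''(a)/2; g''(-4/3 + (2/3)*sqrt(22)) = -(351/1362944)*sqrt(22), so the residue is -(351/2725888)*sqrt(22).
List the singular points by increasing real part (a conjugate pair: the negative imaginary part first).

Radius of convergence at 0: -4/3 + (2/3)*sqrt(22).
At -4/3 - (2/3)*sqrt(22): a pole of order 3; residue (351/2725888)*sqrt(22).
At -4/3 + (2/3)*sqrt(22): a pole of order 3; residue -(351/2725888)*sqrt(22).


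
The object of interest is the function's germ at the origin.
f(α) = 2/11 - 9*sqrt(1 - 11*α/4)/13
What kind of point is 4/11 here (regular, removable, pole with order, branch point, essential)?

The term (-9/13)*sqrt(1 - α/(4/11)) has argument 1 - 4/11/(4/11) = 0 at 4/11: a square-root (algebraic, two-sheeted) branch point; the remaining terms are analytic or single-valued there.

The point is an algebraic (square-root) branch point.


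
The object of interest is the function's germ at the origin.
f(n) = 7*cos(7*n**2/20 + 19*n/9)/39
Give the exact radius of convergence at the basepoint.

The factor cos(7*n**2/20 + 19*n/9) is entire and contributes no finite singular point.
The polynomial part has no poles.
No finite singular points: the Taylor series at 0 converges everywhere.

The radius of convergence is infinite.


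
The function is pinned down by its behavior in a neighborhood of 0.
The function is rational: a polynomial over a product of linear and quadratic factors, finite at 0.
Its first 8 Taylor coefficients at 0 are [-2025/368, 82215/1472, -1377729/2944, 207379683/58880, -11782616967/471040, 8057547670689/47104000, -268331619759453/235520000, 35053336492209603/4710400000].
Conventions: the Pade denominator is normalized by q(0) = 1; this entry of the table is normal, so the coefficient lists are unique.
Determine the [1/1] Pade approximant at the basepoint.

Taylor coefficients needed (read off): a_0 = -2025/368, a_1 = 82215/1472, a_2 = -1377729/2944.
Write the denominator as Q(v) = 1 + q1*v. Requiring Q*f - P = O(v^3) with deg P <= 1 kills the coefficients of v^2..v^2 in Q*f:
  v^2: a_2 + q1*a_1 = 0, i.e. -1377729/2944 + (82215/1472)*q1 = 0.
Solving this linear system: q1 = 17009/2030.
The numerator is Q*f truncated at degree 1: P0 = a_0 = -2025/368; P1 = a_1 + q1*a_0 = 2912355/298816.

The Pade approximant has numerator coefficients [-2025/368, 2912355/298816]; denominator coefficients [1, 17009/2030].


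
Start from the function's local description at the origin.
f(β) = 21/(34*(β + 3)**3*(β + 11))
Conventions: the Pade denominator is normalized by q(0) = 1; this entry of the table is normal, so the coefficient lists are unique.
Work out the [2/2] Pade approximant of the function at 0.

The Pade approximant has numerator coefficients [7/3366, -427/878526, 959/15813468]; denominator coefficients [1, 2461/2871, 10255/51678].

Taylor coefficients needed (expand at 0): a_0 = 7/3366, a_1 = -14/6171, a_2 = 973/610929, a_3 = -55342/60481971, a_4 = 623119/1330603362.
Write the denominator as Q(β) = 1 + q1*β + q2*β^2. Requiring Q*f - P = O(β^5) with deg P <= 2 kills the coefficients of β^3..β^4 in Q*f:
  β^3: a_3 + q1*a_2 + q2*a_1 = 0, i.e. -55342/60481971 + (973/610929)*q1 + (-14/6171)*q2 = 0.
  β^4: a_4 + q1*a_3 + q2*a_2 = 0, i.e. 623119/1330603362 + (-55342/60481971)*q1 + (973/610929)*q2 = 0.
Solving this linear system: q1 = 2461/2871, q2 = 10255/51678.
The numerator is Q*f truncated at degree 2: P0 = a_0 = 7/3366; P1 = a_1 + q1*a_0 = -427/878526; P2 = a_2 + q1*a_1 + q2*a_0 = 959/15813468.


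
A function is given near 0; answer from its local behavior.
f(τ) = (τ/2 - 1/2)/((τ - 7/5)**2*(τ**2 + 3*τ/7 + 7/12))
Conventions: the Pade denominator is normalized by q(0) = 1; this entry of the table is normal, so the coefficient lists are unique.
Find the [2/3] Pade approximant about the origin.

Taylor coefficients needed (expand at 0): a_0 = -150/343, a_1 = 2250/16807, a_2 = 499650/823543, a_3 = -25962150/40353607, a_4 = -986865750/1977326743, a_5 = 150265657650/96889010407.
Write the denominator as Q(τ) = 1 + q1*τ + q2*τ^2 + q3*τ^3. Requiring Q*f - P = O(τ^6) with deg P <= 2 kills the coefficients of τ^3..τ^5 in Q*f:
  τ^3: a_3 + q1*a_2 + q2*a_1 + q3*a_0 = 0, i.e. -25962150/40353607 + (499650/823543)*q1 + (2250/16807)*q2 + (-150/343)*q3 = 0.
  τ^4: a_4 + q1*a_3 + q2*a_2 + q3*a_1 = 0, i.e. -986865750/1977326743 + (-25962150/40353607)*q1 + (499650/823543)*q2 + (2250/16807)*q3 = 0.
  τ^5: a_5 + q1*a_4 + q2*a_3 + q3*a_2 = 0, i.e. 150265657650/96889010407 + (-986865750/1977326743)*q1 + (-25962150/40353607)*q2 + (499650/823543)*q3 = 0.
Solving this linear system: q1 = -663818/76783, q2 = -2705644/537481, q3 = -56458945/3762367.
The numerator is Q*f truncated at degree 2: P0 = a_0 = -150/343; P1 = a_1 + q1*a_0 = 2104050/537481; P2 = a_2 + q1*a_1 + q2*a_0 = 126750/76783.

The Pade approximant has numerator coefficients [-150/343, 2104050/537481, 126750/76783]; denominator coefficients [1, -663818/76783, -2705644/537481, -56458945/3762367].


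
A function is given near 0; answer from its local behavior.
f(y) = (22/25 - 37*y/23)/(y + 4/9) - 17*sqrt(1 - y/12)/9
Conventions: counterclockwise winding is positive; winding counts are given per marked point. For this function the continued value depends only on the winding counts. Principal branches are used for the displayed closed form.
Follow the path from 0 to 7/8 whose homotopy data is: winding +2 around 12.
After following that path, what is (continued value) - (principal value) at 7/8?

Continued minus principal equals 0.

The rational part is single-valued and drops out of the difference; each branch term changes only by its own monodromy.
(-17/9)*sqrt(1 - y/(12)): winding +2 is even, the square root returns to the same sheet, contribution 0.
Summing the contributions at y = 7/8 gives 0.


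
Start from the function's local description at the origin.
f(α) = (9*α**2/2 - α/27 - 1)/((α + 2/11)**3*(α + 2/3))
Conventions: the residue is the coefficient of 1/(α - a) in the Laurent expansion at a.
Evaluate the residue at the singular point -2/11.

At the order-3 pole -2/11 set g(α) = (α - (-2/11))^3*f(α) = (9*α**2/2 - α/27 - 1)/(α + 2/3).
Order-3 pole: residue = g''(a)/2; g''(-2/11) = 110473/6144, so the residue is 110473/12288.

The residue is 110473/12288.


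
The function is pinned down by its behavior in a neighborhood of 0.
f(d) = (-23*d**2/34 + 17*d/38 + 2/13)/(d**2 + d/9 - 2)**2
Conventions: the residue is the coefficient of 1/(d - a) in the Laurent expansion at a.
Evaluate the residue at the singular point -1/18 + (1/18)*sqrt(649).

The residue is -(1649565/321567818)*sqrt(649).

The factor d**2 + d/9 - 2 splits as (d - a)(d - a') with a = -1/18 + (1/18)*sqrt(649), a' = -1/18 - (1/18)*sqrt(649). At the order-2 pole a set g(d) = (d - a)^2*f(d) = [-23*d**2/34 + 17*d/38 + 2/13] / (d - a')^2.
Order-2 pole: residue = g'(a); g'(-1/18 + (1/18)*sqrt(649)) = -(1649565/321567818)*sqrt(649), so the residue is -(1649565/321567818)*sqrt(649).


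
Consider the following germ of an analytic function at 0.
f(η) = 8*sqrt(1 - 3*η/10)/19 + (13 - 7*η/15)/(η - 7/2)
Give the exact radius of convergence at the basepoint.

Denominator factor (η - 7/2): pole of order 1 at 7/2, modulus 7/2.
Branch term (8/19)*sqrt(1 - η/(10/3)): its argument vanishes at η = 10/3, a square-root branch point, modulus 10/3.
The radius of convergence is the smallest modulus among the singular points: 10/3.

The radius of convergence is 10/3.


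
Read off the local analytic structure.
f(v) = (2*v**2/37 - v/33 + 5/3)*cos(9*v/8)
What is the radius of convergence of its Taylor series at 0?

The factor cos(9*v/8) is entire and contributes no finite singular point.
The polynomial part has no poles.
No finite singular points: the Taylor series at 0 converges everywhere.

The radius of convergence is infinite.


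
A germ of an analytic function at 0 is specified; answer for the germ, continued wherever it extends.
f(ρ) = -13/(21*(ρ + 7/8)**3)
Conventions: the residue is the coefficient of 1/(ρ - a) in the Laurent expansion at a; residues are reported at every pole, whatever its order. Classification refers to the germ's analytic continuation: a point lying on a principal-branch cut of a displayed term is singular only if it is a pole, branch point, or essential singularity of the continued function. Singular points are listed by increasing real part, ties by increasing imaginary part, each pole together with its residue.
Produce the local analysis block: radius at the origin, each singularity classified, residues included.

Radius of convergence at 0: 7/8.
At -7/8: a pole of order 3; residue 0.

Denominator factor (ρ + 7/8)^3: pole of order 3 at -7/8, modulus 7/8.
The radius of convergence is the smallest modulus among the singular points: 7/8.
At the order-3 pole -7/8 set g(ρ) = (ρ - (-7/8))^3*f(ρ) = -13/21.
Order-3 pole: residue = g''(a)/2; g''(-7/8) = 0, so the residue is 0.


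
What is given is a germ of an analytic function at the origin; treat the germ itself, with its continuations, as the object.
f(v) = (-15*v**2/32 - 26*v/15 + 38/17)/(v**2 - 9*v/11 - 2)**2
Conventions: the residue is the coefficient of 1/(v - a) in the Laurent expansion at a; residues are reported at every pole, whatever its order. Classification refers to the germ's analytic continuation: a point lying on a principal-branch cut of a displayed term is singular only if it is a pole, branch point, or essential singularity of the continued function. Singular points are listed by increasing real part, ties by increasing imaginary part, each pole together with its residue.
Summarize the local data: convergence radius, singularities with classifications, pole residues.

Denominator factor (v**2 - 9*v/11 - 2)^2: discriminant 1049/121, real irrational roots 9/22 + (1/22)*sqrt(1049) and 9/22 - (1/22)*sqrt(1049); poles of order 2, moduli 9/22 + (1/22)*sqrt(1049) and -9/22 + (1/22)*sqrt(1049).
The radius of convergence is the smallest modulus among the singular points: -9/22 + (1/22)*sqrt(1049).
The factor v**2 - 9*v/11 - 2 splits as (v - a)(v - a') with a = 9/22 - (1/22)*sqrt(1049), a' = 9/22 + (1/22)*sqrt(1049). At the order-2 pole a set g(v) = (v - a)^2*f(v) = [-15*v**2/32 - 26*v/15 + 38/17] / (v - a')^2.
Order-2 pole: residue = g'(a); g'(9/22 - (1/22)*sqrt(1049)) = (4459697/748272680)*sqrt(1049), so the residue is (4459697/748272680)*sqrt(1049).
The factor v**2 - 9*v/11 - 2 splits as (v - a)(v - a') with a = 9/22 + (1/22)*sqrt(1049), a' = 9/22 - (1/22)*sqrt(1049). At the order-2 pole a set g(v) = (v - a)^2*f(v) = [-15*v**2/32 - 26*v/15 + 38/17] / (v - a')^2.
Order-2 pole: residue = g'(a); g'(9/22 + (1/22)*sqrt(1049)) = -(4459697/748272680)*sqrt(1049), so the residue is -(4459697/748272680)*sqrt(1049).
List the singular points by increasing real part (a conjugate pair: the negative imaginary part first).

Radius of convergence at 0: -9/22 + (1/22)*sqrt(1049).
At 9/22 - (1/22)*sqrt(1049): a pole of order 2; residue (4459697/748272680)*sqrt(1049).
At 9/22 + (1/22)*sqrt(1049): a pole of order 2; residue -(4459697/748272680)*sqrt(1049).


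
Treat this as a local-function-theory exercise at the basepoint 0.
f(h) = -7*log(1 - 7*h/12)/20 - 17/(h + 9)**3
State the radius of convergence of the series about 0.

Denominator factor (h + 9)^3: pole of order 3 at -9, modulus 9.
Branch term (-7/20)*log(1 - h/(12/7)): its argument vanishes at h = 12/7, a logarithmic branch point, modulus 12/7.
The radius of convergence is the smallest modulus among the singular points: 12/7.

The radius of convergence is 12/7.


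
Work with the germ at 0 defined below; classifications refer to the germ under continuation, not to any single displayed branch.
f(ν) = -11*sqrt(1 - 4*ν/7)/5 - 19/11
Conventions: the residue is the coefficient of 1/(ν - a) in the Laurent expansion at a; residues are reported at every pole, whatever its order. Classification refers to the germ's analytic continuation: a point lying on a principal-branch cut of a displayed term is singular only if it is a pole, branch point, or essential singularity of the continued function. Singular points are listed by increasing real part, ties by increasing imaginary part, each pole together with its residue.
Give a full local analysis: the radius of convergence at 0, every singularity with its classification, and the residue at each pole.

Branch term (-11/5)*sqrt(1 - ν/(7/4)): its argument vanishes at ν = 7/4, a square-root branch point, modulus 7/4.
The radius of convergence is the smallest modulus among the singular points: 7/4.

Radius of convergence at 0: 7/4.
At 7/4: an algebraic (square-root) branch point.


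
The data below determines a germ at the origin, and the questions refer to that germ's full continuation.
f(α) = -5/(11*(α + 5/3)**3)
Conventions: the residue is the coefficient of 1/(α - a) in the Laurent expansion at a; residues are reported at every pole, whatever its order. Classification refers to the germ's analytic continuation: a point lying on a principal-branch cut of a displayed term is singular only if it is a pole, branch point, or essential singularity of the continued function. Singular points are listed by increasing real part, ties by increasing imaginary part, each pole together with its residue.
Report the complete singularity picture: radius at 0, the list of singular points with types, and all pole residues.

Radius of convergence at 0: 5/3.
At -5/3: a pole of order 3; residue 0.

Denominator factor (α + 5/3)^3: pole of order 3 at -5/3, modulus 5/3.
The radius of convergence is the smallest modulus among the singular points: 5/3.
At the order-3 pole -5/3 set g(α) = (α - (-5/3))^3*f(α) = -5/11.
Order-3 pole: residue = g''(a)/2; g''(-5/3) = 0, so the residue is 0.


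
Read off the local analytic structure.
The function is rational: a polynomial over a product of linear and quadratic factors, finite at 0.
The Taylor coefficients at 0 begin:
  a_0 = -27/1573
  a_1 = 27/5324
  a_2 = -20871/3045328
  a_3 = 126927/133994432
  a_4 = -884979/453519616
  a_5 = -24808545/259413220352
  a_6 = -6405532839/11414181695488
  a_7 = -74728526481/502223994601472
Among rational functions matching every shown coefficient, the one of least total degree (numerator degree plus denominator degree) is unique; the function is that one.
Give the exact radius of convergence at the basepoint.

The radius of convergence is -1/2 + (1/2)*sqrt(17).

No rational of total degree below 4 reproduces all 8 coefficients; solving the [0/4] Pade equations on them gives f(x) = 12/(13*(x + 11/3)**2*(x**2 + x - 4)), whose expansion matches every shown term.
Denominator factor (x + 11/3)^2: pole of order 2 at -11/3, modulus 11/3.
Denominator factor (x**2 + x - 4): discriminant 17, real irrational roots -1/2 + (1/2)*sqrt(17) and -1/2 - (1/2)*sqrt(17); poles of order 1, moduli -1/2 + (1/2)*sqrt(17) and 1/2 + (1/2)*sqrt(17).
The radius of convergence is the smallest modulus among the singular points: -1/2 + (1/2)*sqrt(17).


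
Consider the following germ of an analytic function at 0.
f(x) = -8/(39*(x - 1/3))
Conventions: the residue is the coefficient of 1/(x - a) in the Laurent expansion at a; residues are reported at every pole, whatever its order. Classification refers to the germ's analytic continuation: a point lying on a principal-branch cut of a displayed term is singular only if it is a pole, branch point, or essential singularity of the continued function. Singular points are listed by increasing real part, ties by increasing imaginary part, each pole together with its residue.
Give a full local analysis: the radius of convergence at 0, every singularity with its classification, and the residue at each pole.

Radius of convergence at 0: 1/3.
At 1/3: a pole of order 1; residue -8/39.

Denominator factor (x - 1/3): pole of order 1 at 1/3, modulus 1/3.
The radius of convergence is the smallest modulus among the singular points: 1/3.
At the order-1 pole 1/3 set g(x) = (x - (1/3))*f(x) = -8/39.
Simple pole: residue = g(a) at a = 1/3, which is -8/39.


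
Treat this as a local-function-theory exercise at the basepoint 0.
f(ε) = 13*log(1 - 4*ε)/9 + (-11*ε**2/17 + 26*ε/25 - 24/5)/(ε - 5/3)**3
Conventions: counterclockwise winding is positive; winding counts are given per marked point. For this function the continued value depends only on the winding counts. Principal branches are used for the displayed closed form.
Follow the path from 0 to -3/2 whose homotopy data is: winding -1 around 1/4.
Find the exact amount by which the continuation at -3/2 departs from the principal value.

The rational part is single-valued and drops out of the difference; each branch term changes only by its own monodromy.
(13/9)*log(1 - ε/(1/4)): each positive loop around 1/4 adds 2*pi*i to the log, so winding -1 contributes (13/9)*(-1)*2*pi*i = -(26/9)*pi*i.
Summing the contributions at ε = -3/2 gives -(26/9)*pi*i.

Continued minus principal equals -(26/9)*pi*i.


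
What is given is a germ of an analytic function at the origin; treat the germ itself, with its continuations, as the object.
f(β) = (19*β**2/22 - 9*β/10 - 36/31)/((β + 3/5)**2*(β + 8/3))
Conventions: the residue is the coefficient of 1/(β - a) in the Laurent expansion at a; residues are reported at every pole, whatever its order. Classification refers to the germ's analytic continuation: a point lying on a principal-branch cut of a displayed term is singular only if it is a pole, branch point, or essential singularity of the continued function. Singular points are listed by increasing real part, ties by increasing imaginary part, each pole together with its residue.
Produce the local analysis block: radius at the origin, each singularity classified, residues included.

Denominator factor (β + 8/3): pole of order 1 at -8/3, modulus 8/3.
Denominator factor (β + 3/5)^2: pole of order 2 at -3/5, modulus 3/5.
The radius of convergence is the smallest modulus among the singular points: 3/5.
At the order-1 pole -8/3 set g(β) = (β - (-8/3))*f(β) = (19*β**2/22 - 9*β/10 - 36/31)/(β + 3/5)**2.
Simple pole: residue = g(a) at a = -8/3, which is 566240/327701.
At the order-2 pole -3/5 set g(β) = (β - (-3/5))^2*f(β) = (19*β**2/22 - 9*β/10 - 36/31)/(β + 8/3).
Order-2 pole: residue = g'(a); g'(-3/5) = -566451/655402, so the residue is -566451/655402.
List the singular points by increasing real part (a conjugate pair: the negative imaginary part first).

Radius of convergence at 0: 3/5.
At -8/3: a pole of order 1; residue 566240/327701.
At -3/5: a pole of order 2; residue -566451/655402.


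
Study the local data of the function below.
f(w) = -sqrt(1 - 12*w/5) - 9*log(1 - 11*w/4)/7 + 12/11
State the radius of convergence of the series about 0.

Branch term (-9/7)*log(1 - w/(4/11)): its argument vanishes at w = 4/11, a logarithmic branch point, modulus 4/11.
Branch term (-1)*sqrt(1 - w/(5/12)): its argument vanishes at w = 5/12, a square-root branch point, modulus 5/12.
The radius of convergence is the smallest modulus among the singular points: 4/11.

The radius of convergence is 4/11.
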